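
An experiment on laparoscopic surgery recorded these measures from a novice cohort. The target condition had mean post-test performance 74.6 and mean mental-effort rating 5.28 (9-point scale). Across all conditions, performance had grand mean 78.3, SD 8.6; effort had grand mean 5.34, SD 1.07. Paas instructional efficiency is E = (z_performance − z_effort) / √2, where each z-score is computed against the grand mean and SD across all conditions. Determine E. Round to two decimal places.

-0.26

z_performance = (74.6 − 78.3) / 8.6 = -3.7000 / 8.6 = -0.4302.
z_effort = (5.28 − 5.34) / 1.07 = -0.0600 / 1.07 = -0.0561.
z_P − z_E = -0.4302 − (-0.0561) = -0.3741.
E = -0.3741 / √2 = -0.3741 / 1.41421 = -0.2645 ≈ -0.26.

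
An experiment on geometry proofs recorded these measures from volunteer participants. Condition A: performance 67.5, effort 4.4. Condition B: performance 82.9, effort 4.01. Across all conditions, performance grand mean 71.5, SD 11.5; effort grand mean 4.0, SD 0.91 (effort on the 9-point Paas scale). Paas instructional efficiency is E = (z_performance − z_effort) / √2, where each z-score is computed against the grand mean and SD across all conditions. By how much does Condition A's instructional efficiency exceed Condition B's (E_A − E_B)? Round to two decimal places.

-1.25

Condition A: z_P = (67.5 − 71.5)/11.5 = -0.3478; z_E = (4.4 − 4.0)/0.91 = 0.4396; E_A = (-0.3478 − 0.4396)/√2 = -0.5568.
Condition B: z_P = (82.9 − 71.5)/11.5 = 0.9913; z_E = (4.01 − 4.0)/0.91 = 0.0110; E_B = (0.9913 − 0.0110)/√2 = 0.6932.
E_A − E_B = -0.5568 − 0.6932 = -1.2500 ≈ -1.25.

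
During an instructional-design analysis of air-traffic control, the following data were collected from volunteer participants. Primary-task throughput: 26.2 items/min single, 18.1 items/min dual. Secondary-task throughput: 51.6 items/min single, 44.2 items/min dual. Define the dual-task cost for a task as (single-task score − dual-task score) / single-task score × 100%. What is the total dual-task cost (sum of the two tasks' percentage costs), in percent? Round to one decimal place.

45.3

Primary cost = (26.2 − 18.1) / 26.2 × 100% = 30.9160%.
Secondary cost = (51.6 − 44.2) / 51.6 × 100% = 14.3411%.
Total = 30.9160% + 14.3411% = 45.2571% ≈ 45.3%.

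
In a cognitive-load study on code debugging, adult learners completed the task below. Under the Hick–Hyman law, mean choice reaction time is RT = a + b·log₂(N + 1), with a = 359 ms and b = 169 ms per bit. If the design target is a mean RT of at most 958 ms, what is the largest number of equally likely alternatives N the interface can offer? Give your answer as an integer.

10

Set 359 + 169·log₂(N + 1) ≤ 958.
log₂(N + 1) ≤ (958 − 359) / 169 = 3.5444.
N + 1 ≤ 2^3.5444 = 11.6673.
N ≤ 10.6673, so the largest integer N is 10.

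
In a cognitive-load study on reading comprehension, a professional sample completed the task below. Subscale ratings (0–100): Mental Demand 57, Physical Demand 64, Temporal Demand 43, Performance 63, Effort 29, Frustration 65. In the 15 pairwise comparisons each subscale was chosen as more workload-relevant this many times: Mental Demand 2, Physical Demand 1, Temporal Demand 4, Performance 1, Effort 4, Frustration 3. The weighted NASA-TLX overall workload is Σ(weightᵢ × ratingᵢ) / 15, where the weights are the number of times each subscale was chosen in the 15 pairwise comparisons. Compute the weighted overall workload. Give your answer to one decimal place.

48.3

The tallies are the weights (they sum to 15).
Weighted sum = 2·57 + 1·64 + 4·43 + 1·63 + 4·29 + 3·65
            = 114 + 64 + 172 + 63 + 116 + 195 = 724.
Overall workload = 724 / 15 = 48.2667 ≈ 48.3.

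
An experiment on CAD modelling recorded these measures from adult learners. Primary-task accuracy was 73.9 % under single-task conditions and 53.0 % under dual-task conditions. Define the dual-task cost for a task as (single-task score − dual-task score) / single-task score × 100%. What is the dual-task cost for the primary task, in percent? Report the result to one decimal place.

Cost = (73.9 − 53.0) / 73.9 × 100%
     = 20.9000 / 73.9 × 100% = 28.2815%.
≈ 28.3%.

28.3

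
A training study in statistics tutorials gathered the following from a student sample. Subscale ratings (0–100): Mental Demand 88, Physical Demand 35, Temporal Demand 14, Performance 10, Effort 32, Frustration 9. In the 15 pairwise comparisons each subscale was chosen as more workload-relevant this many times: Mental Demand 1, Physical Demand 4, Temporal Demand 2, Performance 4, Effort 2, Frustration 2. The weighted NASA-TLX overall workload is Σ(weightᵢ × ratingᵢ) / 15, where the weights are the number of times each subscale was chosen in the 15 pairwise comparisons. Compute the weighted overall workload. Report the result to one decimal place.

The tallies are the weights (they sum to 15).
Weighted sum = 1·88 + 4·35 + 2·14 + 4·10 + 2·32 + 2·9
            = 88 + 140 + 28 + 40 + 64 + 18 = 378.
Overall workload = 378 / 15 = 25.2000 ≈ 25.2.

25.2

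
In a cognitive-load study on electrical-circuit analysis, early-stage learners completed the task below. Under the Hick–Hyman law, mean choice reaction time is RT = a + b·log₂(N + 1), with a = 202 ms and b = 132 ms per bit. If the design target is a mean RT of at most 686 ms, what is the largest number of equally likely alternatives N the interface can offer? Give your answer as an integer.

11

Set 202 + 132·log₂(N + 1) ≤ 686.
log₂(N + 1) ≤ (686 − 202) / 132 = 3.6667.
N + 1 ≤ 2^3.6667 = 12.6995.
N ≤ 11.6995, so the largest integer N is 11.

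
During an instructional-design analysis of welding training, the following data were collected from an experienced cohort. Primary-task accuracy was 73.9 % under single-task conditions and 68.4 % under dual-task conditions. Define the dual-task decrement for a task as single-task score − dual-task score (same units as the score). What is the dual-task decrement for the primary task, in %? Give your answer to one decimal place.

5.5

Decrement = 73.9 − 68.4 = 5.5000 % ≈ 5.5 %.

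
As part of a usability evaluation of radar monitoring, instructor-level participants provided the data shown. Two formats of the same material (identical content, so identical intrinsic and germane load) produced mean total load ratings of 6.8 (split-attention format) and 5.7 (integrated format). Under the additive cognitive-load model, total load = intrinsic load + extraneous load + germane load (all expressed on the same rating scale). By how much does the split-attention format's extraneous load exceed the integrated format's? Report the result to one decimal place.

Intrinsic and germane load are equal across formats, so the difference in total load equals the difference in extraneous load.
Extraneous-load difference = 6.8 − 5.7 = 1.1.

1.1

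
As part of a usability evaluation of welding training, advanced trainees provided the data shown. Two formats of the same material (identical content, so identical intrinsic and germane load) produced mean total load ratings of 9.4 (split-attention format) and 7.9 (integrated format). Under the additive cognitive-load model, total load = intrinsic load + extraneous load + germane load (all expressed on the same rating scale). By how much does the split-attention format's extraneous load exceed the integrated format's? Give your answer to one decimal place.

Intrinsic and germane load are equal across formats, so the difference in total load equals the difference in extraneous load.
Extraneous-load difference = 9.4 − 7.9 = 1.5.

1.5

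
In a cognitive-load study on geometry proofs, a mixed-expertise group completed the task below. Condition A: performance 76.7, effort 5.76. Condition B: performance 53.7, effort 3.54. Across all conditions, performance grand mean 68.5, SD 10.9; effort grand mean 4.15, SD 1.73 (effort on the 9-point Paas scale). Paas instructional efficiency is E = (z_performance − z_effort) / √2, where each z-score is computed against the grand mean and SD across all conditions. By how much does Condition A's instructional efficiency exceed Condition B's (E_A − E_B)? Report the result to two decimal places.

0.58

Condition A: z_P = (76.7 − 68.5)/10.9 = 0.7523; z_E = (5.76 − 4.15)/1.73 = 0.9306; E_A = (0.7523 − 0.9306)/√2 = -0.1261.
Condition B: z_P = (53.7 − 68.5)/10.9 = -1.3578; z_E = (3.54 − 4.15)/1.73 = -0.3526; E_B = (-1.3578 − (-0.3526))/√2 = -0.7108.
E_A − E_B = -0.1261 − (-0.7108) = 0.5847 ≈ 0.58.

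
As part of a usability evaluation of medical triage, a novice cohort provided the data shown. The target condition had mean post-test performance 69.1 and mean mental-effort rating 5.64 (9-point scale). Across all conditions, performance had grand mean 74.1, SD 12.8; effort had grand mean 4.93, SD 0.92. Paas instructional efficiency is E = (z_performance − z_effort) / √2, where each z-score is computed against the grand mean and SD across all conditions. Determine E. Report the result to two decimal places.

z_performance = (69.1 − 74.1) / 12.8 = -5.0000 / 12.8 = -0.3906.
z_effort = (5.64 − 4.93) / 0.92 = 0.7100 / 0.92 = 0.7717.
z_P − z_E = -0.3906 − 0.7717 = -1.1623.
E = -1.1623 / √2 = -1.1623 / 1.41421 = -0.8219 ≈ -0.82.

-0.82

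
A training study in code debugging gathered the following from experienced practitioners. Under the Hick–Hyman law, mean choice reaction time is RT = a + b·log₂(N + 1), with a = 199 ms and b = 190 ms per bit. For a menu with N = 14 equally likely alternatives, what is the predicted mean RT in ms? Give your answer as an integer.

log₂(14 + 1) = log₂(15) = 3.9069.
RT = 199 + 190 × 3.9069 = 199 + 742.3110 = 941.3110 ms.
≈ 941 ms.

941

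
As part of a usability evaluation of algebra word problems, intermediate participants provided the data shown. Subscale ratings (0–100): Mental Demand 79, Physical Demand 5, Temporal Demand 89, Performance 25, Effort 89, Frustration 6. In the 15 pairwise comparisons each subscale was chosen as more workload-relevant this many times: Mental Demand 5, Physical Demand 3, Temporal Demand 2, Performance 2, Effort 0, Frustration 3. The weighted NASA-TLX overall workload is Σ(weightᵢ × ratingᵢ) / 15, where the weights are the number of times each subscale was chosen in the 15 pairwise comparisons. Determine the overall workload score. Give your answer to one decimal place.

43.7

The tallies are the weights (they sum to 15).
Weighted sum = 5·79 + 3·5 + 2·89 + 2·25 + 0·89 + 3·6
            = 395 + 15 + 178 + 50 + 0 + 18 = 656.
Overall workload = 656 / 15 = 43.7333 ≈ 43.7.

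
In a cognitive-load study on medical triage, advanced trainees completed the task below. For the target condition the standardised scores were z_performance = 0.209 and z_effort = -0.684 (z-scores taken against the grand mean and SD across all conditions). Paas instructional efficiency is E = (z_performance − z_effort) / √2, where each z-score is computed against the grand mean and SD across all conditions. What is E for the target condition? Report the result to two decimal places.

z_P − z_E = 0.209 − (-0.684) = 0.8930.
E = 0.8930 / √2 = 0.8930 / 1.41421 = 0.6314 ≈ 0.63.

0.63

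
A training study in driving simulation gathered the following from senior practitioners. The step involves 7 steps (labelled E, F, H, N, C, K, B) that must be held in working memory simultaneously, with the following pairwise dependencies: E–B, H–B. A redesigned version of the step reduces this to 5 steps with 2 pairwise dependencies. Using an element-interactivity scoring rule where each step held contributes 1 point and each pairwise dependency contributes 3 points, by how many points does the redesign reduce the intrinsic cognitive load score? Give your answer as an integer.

2

Original: 7 × 1 + 2 × 3 = 7 + 6 = 13.
Redesigned: 5 × 1 + 2 × 3 = 5 + 6 = 11.
Reduction = 13 − 11 = 2.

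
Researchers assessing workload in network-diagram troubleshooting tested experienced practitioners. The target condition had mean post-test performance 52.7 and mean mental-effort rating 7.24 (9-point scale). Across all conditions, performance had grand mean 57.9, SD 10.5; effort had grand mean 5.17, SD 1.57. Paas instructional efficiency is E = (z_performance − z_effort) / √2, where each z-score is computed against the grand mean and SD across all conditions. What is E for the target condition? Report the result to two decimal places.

z_performance = (52.7 − 57.9) / 10.5 = -5.2000 / 10.5 = -0.4952.
z_effort = (7.24 − 5.17) / 1.57 = 2.0700 / 1.57 = 1.3185.
z_P − z_E = -0.4952 − 1.3185 = -1.8137.
E = -1.8137 / √2 = -1.8137 / 1.41421 = -1.2825 ≈ -1.28.

-1.28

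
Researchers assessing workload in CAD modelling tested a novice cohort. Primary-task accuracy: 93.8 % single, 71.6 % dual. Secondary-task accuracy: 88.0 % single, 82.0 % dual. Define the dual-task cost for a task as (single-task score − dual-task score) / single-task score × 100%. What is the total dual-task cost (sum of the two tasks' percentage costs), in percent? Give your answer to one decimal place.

30.5

Primary cost = (93.8 − 71.6) / 93.8 × 100% = 23.6674%.
Secondary cost = (88.0 − 82.0) / 88.0 × 100% = 6.8182%.
Total = 23.6674% + 6.8182% = 30.4856% ≈ 30.5%.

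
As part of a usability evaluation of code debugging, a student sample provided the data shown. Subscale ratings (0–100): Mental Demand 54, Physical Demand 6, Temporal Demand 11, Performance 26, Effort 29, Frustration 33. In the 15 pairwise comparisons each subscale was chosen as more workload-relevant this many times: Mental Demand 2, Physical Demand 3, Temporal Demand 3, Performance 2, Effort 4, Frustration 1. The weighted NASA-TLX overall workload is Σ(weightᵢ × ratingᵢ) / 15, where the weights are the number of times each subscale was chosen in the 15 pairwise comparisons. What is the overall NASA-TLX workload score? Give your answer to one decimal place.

24.0

The tallies are the weights (they sum to 15).
Weighted sum = 2·54 + 3·6 + 3·11 + 2·26 + 4·29 + 1·33
            = 108 + 18 + 33 + 52 + 116 + 33 = 360.
Overall workload = 360 / 15 = 24.0000 ≈ 24.0.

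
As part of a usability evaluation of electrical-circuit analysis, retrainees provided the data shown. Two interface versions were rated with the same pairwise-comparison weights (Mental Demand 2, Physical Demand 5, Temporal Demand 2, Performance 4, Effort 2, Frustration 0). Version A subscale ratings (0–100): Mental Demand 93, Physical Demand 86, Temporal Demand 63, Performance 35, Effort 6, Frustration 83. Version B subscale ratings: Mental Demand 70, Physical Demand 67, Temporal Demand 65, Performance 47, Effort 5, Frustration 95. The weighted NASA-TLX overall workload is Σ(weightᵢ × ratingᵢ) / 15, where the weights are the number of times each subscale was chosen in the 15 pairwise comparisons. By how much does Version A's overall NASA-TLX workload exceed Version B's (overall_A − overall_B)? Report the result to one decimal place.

6.1

Version A weighted sum = 2·93 + 5·86 + 2·63 + 4·35 + 2·6 + 0·83 = 186 + 430 + 126 + 140 + 12 + 0 = 894; overall_A = 894/15 = 59.6000.
Version B weighted sum = 2·70 + 5·67 + 2·65 + 4·47 + 2·5 + 0·95 = 140 + 335 + 130 + 188 + 10 + 0 = 803; overall_B = 803/15 = 53.5333.
Difference = 59.6000 − 53.5333 = 6.0667 ≈ 6.1.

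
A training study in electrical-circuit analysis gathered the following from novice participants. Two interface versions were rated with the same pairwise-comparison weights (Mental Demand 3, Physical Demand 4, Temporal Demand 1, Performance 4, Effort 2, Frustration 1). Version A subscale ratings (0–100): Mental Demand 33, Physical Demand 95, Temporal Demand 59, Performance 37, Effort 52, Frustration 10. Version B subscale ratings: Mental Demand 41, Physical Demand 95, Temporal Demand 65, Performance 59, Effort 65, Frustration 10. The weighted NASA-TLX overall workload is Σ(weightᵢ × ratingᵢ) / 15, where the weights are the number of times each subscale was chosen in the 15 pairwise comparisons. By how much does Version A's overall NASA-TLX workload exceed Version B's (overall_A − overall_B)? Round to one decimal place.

Version A weighted sum = 3·33 + 4·95 + 1·59 + 4·37 + 2·52 + 1·10 = 99 + 380 + 59 + 148 + 104 + 10 = 800; overall_A = 800/15 = 53.3333.
Version B weighted sum = 3·41 + 4·95 + 1·65 + 4·59 + 2·65 + 1·10 = 123 + 380 + 65 + 236 + 130 + 10 = 944; overall_B = 944/15 = 62.9333.
Difference = 53.3333 − 62.9333 = -9.6000 ≈ -9.6.

-9.6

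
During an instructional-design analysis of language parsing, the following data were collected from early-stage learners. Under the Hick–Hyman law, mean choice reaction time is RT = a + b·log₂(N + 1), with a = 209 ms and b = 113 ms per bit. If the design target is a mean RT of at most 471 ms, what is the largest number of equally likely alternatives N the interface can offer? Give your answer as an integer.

3

Set 209 + 113·log₂(N + 1) ≤ 471.
log₂(N + 1) ≤ (471 − 209) / 113 = 2.3186.
N + 1 ≤ 2^2.3186 = 4.9885.
N ≤ 3.9885, so the largest integer N is 3.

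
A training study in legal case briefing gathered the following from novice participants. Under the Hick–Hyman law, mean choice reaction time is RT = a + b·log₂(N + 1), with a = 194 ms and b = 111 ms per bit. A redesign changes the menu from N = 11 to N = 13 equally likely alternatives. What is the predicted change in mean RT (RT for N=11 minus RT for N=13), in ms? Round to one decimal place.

-24.7

RT(11) = 194 + 111·log₂(12) = 194 + 111·3.5850 = 591.9350 ms.
RT(13) = 194 + 111·log₂(14) = 194 + 111·3.8074 = 616.6214 ms.
Difference = 591.9350 − 616.6214 = -24.6864 ≈ -24.7 ms.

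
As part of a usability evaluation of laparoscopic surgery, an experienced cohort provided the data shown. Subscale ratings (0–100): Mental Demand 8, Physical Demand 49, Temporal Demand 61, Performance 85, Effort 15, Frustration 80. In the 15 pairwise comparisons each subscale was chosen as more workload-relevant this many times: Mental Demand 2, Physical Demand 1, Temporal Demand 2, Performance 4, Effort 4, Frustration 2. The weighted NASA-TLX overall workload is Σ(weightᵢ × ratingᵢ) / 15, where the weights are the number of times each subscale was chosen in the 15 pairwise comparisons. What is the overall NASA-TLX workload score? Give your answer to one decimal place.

The tallies are the weights (they sum to 15).
Weighted sum = 2·8 + 1·49 + 2·61 + 4·85 + 4·15 + 2·80
            = 16 + 49 + 122 + 340 + 60 + 160 = 747.
Overall workload = 747 / 15 = 49.8000 ≈ 49.8.

49.8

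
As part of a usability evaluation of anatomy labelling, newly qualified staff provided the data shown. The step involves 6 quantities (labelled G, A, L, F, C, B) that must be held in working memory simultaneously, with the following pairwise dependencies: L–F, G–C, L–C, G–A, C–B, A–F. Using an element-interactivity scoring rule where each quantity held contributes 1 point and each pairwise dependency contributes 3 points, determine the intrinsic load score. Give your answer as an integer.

24

Count of quantities held simultaneously: 6.
Count of pairwise dependencies listed: 6.
Element contribution: 6 × 1 = 6.
Interaction contribution: 6 × 3 = 18.
Intrinsic load = 6 + 18 = 24.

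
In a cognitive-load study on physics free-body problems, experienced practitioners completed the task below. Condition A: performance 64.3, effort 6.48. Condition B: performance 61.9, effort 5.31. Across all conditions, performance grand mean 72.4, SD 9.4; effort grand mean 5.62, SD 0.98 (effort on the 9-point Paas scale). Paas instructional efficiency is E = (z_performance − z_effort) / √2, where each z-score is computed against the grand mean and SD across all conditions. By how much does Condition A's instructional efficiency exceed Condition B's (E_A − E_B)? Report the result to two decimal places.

Condition A: z_P = (64.3 − 72.4)/9.4 = -0.8617; z_E = (6.48 − 5.62)/0.98 = 0.8776; E_A = (-0.8617 − 0.8776)/√2 = -1.2299.
Condition B: z_P = (61.9 − 72.4)/9.4 = -1.1170; z_E = (5.31 − 5.62)/0.98 = -0.3163; E_B = (-1.1170 − (-0.3163))/√2 = -0.5662.
E_A − E_B = -1.2299 − (-0.5662) = -0.6637 ≈ -0.66.

-0.66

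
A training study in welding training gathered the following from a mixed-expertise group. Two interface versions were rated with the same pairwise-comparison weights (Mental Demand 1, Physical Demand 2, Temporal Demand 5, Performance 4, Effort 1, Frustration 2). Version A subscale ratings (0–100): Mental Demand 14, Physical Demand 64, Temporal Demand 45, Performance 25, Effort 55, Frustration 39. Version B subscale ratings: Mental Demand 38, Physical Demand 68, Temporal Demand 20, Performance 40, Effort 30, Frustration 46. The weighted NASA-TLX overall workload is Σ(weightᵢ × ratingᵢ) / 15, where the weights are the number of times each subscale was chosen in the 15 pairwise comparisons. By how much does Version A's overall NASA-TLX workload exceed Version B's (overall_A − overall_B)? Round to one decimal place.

Version A weighted sum = 1·14 + 2·64 + 5·45 + 4·25 + 1·55 + 2·39 = 14 + 128 + 225 + 100 + 55 + 78 = 600; overall_A = 600/15 = 40.0000.
Version B weighted sum = 1·38 + 2·68 + 5·20 + 4·40 + 1·30 + 2·46 = 38 + 136 + 100 + 160 + 30 + 92 = 556; overall_B = 556/15 = 37.0667.
Difference = 40.0000 − 37.0667 = 2.9333 ≈ 2.9.

2.9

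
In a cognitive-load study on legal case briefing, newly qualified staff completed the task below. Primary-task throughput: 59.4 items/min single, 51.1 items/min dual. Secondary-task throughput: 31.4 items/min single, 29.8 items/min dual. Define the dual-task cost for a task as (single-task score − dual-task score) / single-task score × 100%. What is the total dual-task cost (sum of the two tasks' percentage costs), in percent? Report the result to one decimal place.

Primary cost = (59.4 − 51.1) / 59.4 × 100% = 13.9731%.
Secondary cost = (31.4 − 29.8) / 31.4 × 100% = 5.0955%.
Total = 13.9731% + 5.0955% = 19.0686% ≈ 19.1%.

19.1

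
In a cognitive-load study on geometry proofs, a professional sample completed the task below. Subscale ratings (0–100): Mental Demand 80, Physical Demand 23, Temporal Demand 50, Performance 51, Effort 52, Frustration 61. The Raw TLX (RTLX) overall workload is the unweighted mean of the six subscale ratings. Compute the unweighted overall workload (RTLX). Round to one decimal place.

Sum of ratings = 80 + 23 + 50 + 51 + 52 + 61 = 317.
RTLX = 317 / 6 = 52.8333 ≈ 52.8.

52.8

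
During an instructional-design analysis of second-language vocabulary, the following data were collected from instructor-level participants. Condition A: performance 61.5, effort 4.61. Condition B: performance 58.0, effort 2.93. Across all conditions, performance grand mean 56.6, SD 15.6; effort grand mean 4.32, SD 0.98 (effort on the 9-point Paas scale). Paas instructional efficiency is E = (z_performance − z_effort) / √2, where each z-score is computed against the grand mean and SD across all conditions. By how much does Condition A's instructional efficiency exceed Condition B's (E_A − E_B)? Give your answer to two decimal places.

-1.05

Condition A: z_P = (61.5 − 56.6)/15.6 = 0.3141; z_E = (4.61 − 4.32)/0.98 = 0.2959; E_A = (0.3141 − 0.2959)/√2 = 0.0129.
Condition B: z_P = (58.0 − 56.6)/15.6 = 0.0897; z_E = (2.93 − 4.32)/0.98 = -1.4184; E_B = (0.0897 − (-1.4184))/√2 = 1.0664.
E_A − E_B = 0.0129 − 1.0664 = -1.0535 ≈ -1.05.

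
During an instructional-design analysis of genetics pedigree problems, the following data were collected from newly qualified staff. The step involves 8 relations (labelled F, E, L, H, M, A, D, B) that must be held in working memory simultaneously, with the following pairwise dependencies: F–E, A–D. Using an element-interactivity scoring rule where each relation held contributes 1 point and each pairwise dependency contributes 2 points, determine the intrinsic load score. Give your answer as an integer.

12

Count of relations held simultaneously: 8.
Count of pairwise dependencies listed: 2.
Element contribution: 8 × 1 = 8.
Interaction contribution: 2 × 2 = 4.
Intrinsic load = 8 + 4 = 12.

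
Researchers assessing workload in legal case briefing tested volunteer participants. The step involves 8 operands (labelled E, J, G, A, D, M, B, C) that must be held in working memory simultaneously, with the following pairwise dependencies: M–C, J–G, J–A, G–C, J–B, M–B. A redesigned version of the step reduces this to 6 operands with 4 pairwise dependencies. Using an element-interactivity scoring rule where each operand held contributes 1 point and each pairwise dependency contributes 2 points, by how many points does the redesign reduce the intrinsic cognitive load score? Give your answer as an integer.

Original: 8 × 1 + 6 × 2 = 8 + 12 = 20.
Redesigned: 6 × 1 + 4 × 2 = 6 + 8 = 14.
Reduction = 20 − 14 = 6.

6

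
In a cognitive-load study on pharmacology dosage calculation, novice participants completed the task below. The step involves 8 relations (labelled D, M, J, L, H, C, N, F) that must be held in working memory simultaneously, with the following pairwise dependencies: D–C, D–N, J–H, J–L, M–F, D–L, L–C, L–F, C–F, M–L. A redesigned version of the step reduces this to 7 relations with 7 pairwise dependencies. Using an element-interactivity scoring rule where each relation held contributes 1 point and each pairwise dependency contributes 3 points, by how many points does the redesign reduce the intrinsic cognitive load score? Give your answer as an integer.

Original: 8 × 1 + 10 × 3 = 8 + 30 = 38.
Redesigned: 7 × 1 + 7 × 3 = 7 + 21 = 28.
Reduction = 38 − 28 = 10.

10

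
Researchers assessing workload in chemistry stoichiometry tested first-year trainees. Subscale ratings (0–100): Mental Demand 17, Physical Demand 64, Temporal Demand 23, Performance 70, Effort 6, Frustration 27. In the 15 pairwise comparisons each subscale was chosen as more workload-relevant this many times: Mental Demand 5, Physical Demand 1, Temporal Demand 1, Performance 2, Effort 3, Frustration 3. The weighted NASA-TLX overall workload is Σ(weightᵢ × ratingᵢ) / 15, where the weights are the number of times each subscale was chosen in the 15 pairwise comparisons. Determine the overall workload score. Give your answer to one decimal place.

The tallies are the weights (they sum to 15).
Weighted sum = 5·17 + 1·64 + 1·23 + 2·70 + 3·6 + 3·27
            = 85 + 64 + 23 + 140 + 18 + 81 = 411.
Overall workload = 411 / 15 = 27.4000 ≈ 27.4.

27.4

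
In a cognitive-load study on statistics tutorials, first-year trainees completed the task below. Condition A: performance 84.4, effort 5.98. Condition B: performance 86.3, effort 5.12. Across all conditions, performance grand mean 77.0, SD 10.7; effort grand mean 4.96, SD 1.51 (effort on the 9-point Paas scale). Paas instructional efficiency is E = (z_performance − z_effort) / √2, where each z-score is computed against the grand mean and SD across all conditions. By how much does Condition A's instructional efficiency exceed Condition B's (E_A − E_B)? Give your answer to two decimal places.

Condition A: z_P = (84.4 − 77.0)/10.7 = 0.6916; z_E = (5.98 − 4.96)/1.51 = 0.6755; E_A = (0.6916 − 0.6755)/√2 = 0.0114.
Condition B: z_P = (86.3 − 77.0)/10.7 = 0.8692; z_E = (5.12 − 4.96)/1.51 = 0.1060; E_B = (0.8692 − 0.1060)/√2 = 0.5397.
E_A − E_B = 0.0114 − 0.5397 = -0.5283 ≈ -0.53.

-0.53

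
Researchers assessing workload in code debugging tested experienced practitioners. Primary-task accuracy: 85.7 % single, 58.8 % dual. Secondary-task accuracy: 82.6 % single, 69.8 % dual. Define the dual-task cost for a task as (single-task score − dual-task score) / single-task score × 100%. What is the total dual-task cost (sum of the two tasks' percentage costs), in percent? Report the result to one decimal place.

Primary cost = (85.7 − 58.8) / 85.7 × 100% = 31.3886%.
Secondary cost = (82.6 − 69.8) / 82.6 × 100% = 15.4964%.
Total = 31.3886% + 15.4964% = 46.8850% ≈ 46.9%.

46.9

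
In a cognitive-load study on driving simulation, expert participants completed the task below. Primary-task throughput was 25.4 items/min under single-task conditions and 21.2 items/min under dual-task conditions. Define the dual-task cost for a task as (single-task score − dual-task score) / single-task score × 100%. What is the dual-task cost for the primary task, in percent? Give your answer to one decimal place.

Cost = (25.4 − 21.2) / 25.4 × 100%
     = 4.2000 / 25.4 × 100% = 16.5354%.
≈ 16.5%.

16.5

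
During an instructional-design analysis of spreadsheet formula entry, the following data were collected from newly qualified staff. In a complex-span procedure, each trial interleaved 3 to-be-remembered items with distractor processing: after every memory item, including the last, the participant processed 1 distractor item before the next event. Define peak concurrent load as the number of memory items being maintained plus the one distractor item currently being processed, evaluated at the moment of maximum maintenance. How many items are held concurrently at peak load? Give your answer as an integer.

4

Maintenance is greatest during the distractor(s) after memory item 3: all 3 memory items are being held.
One distractor item is concurrently being processed.
Peak concurrent load = 3 + 1 = 4 items.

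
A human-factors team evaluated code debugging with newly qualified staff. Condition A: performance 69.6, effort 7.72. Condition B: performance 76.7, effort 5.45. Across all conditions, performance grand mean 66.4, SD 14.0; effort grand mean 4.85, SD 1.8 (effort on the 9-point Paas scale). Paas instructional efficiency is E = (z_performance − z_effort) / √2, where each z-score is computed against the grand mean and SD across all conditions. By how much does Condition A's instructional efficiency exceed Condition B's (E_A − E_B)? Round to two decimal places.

Condition A: z_P = (69.6 − 66.4)/14.0 = 0.2286; z_E = (7.72 − 4.85)/1.8 = 1.5944; E_A = (0.2286 − 1.5944)/√2 = -0.9658.
Condition B: z_P = (76.7 − 66.4)/14.0 = 0.7357; z_E = (5.45 − 4.85)/1.8 = 0.3333; E_B = (0.7357 − 0.3333)/√2 = 0.2845.
E_A − E_B = -0.9658 − 0.2845 = -1.2503 ≈ -1.25.

-1.25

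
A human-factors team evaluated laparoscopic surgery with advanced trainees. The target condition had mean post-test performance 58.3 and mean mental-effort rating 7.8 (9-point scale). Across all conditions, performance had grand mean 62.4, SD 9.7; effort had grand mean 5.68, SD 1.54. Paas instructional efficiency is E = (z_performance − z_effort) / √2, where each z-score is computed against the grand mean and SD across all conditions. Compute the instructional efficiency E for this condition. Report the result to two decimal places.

z_performance = (58.3 − 62.4) / 9.7 = -4.1000 / 9.7 = -0.4227.
z_effort = (7.8 − 5.68) / 1.54 = 2.1200 / 1.54 = 1.3766.
z_P − z_E = -0.4227 − 1.3766 = -1.7993.
E = -1.7993 / √2 = -1.7993 / 1.41421 = -1.2723 ≈ -1.27.

-1.27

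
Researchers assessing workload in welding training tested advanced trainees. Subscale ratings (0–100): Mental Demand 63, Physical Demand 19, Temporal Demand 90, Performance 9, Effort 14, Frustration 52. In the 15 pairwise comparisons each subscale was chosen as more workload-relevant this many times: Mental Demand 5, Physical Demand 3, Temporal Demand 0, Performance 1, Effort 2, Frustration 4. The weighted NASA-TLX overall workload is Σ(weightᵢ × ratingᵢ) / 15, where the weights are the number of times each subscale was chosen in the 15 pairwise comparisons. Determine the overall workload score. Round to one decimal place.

The tallies are the weights (they sum to 15).
Weighted sum = 5·63 + 3·19 + 0·90 + 1·9 + 2·14 + 4·52
            = 315 + 57 + 0 + 9 + 28 + 208 = 617.
Overall workload = 617 / 15 = 41.1333 ≈ 41.1.

41.1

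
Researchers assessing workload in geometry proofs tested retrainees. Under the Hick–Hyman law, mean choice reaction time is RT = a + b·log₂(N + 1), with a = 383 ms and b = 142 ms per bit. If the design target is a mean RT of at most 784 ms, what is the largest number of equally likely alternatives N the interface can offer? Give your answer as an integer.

6

Set 383 + 142·log₂(N + 1) ≤ 784.
log₂(N + 1) ≤ (784 − 383) / 142 = 2.8239.
N + 1 ≤ 2^2.8239 = 7.0807.
N ≤ 6.0807, so the largest integer N is 6.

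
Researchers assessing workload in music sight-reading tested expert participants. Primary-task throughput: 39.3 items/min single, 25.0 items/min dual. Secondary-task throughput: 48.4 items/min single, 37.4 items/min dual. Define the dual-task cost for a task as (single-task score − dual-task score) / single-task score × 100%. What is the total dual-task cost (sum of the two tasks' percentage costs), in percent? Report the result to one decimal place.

59.1

Primary cost = (39.3 − 25.0) / 39.3 × 100% = 36.3868%.
Secondary cost = (48.4 − 37.4) / 48.4 × 100% = 22.7273%.
Total = 36.3868% + 22.7273% = 59.1141% ≈ 59.1%.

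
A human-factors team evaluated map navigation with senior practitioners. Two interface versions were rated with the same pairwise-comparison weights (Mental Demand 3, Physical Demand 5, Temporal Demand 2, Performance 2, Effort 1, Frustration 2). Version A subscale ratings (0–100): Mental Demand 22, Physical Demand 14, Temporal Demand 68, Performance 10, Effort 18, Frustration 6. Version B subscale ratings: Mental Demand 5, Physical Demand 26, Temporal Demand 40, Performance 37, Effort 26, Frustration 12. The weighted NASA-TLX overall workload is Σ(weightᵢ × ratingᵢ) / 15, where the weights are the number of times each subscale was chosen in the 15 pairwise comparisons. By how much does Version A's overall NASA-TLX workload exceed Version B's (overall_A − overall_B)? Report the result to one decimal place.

-1.8

Version A weighted sum = 3·22 + 5·14 + 2·68 + 2·10 + 1·18 + 2·6 = 66 + 70 + 136 + 20 + 18 + 12 = 322; overall_A = 322/15 = 21.4667.
Version B weighted sum = 3·5 + 5·26 + 2·40 + 2·37 + 1·26 + 2·12 = 15 + 130 + 80 + 74 + 26 + 24 = 349; overall_B = 349/15 = 23.2667.
Difference = 21.4667 − 23.2667 = -1.8000 ≈ -1.8.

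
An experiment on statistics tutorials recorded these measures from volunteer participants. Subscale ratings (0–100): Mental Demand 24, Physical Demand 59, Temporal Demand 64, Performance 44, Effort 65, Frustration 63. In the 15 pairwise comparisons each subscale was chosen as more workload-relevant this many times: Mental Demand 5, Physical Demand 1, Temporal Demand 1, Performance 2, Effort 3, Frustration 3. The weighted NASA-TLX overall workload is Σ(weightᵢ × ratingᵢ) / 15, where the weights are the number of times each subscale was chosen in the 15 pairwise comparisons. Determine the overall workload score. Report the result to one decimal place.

The tallies are the weights (they sum to 15).
Weighted sum = 5·24 + 1·59 + 1·64 + 2·44 + 3·65 + 3·63
            = 120 + 59 + 64 + 88 + 195 + 189 = 715.
Overall workload = 715 / 15 = 47.6667 ≈ 47.7.

47.7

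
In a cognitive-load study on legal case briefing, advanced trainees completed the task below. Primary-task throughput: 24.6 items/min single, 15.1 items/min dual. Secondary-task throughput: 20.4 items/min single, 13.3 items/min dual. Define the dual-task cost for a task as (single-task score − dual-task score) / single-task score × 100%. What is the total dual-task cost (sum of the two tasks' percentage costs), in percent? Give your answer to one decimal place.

Primary cost = (24.6 − 15.1) / 24.6 × 100% = 38.6179%.
Secondary cost = (20.4 − 13.3) / 20.4 × 100% = 34.8039%.
Total = 38.6179% + 34.8039% = 73.4218% ≈ 73.4%.

73.4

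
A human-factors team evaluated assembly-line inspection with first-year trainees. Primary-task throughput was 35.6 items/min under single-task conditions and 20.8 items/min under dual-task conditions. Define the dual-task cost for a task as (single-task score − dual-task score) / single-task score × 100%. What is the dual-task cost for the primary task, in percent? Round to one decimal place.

Cost = (35.6 − 20.8) / 35.6 × 100%
     = 14.8000 / 35.6 × 100% = 41.5730%.
≈ 41.6%.

41.6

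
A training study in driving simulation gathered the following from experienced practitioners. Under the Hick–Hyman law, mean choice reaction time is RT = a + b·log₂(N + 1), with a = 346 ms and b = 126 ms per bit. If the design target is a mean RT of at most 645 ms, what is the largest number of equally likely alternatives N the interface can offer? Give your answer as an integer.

Set 346 + 126·log₂(N + 1) ≤ 645.
log₂(N + 1) ≤ (645 − 346) / 126 = 2.3730.
N + 1 ≤ 2^2.3730 = 5.1802.
N ≤ 4.1802, so the largest integer N is 4.

4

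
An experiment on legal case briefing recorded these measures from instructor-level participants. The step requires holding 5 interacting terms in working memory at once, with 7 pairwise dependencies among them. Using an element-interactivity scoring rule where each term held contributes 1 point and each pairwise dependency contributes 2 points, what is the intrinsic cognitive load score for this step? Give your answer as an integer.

Element contribution: 5 × 1 = 5.
Interaction contribution: 7 × 2 = 14.
Intrinsic load = 5 + 14 = 19.

19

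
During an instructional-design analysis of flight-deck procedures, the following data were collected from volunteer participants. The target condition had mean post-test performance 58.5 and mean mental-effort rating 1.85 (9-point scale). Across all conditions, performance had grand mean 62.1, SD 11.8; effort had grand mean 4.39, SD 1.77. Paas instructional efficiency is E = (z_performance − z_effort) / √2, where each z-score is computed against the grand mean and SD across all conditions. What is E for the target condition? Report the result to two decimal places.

z_performance = (58.5 − 62.1) / 11.8 = -3.6000 / 11.8 = -0.3051.
z_effort = (1.85 − 4.39) / 1.77 = -2.5400 / 1.77 = -1.4350.
z_P − z_E = -0.3051 − (-1.4350) = 1.1299.
E = 1.1299 / √2 = 1.1299 / 1.41421 = 0.7990 ≈ 0.80.

0.80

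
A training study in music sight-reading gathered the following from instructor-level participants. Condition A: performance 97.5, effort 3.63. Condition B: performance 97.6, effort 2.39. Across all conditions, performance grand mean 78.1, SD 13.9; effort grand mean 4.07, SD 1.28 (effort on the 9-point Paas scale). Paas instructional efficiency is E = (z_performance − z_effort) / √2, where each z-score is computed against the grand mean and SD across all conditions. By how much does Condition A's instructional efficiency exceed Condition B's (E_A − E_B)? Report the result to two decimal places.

Condition A: z_P = (97.5 − 78.1)/13.9 = 1.3957; z_E = (3.63 − 4.07)/1.28 = -0.3438; E_A = (1.3957 − (-0.3438))/√2 = 1.2300.
Condition B: z_P = (97.6 − 78.1)/13.9 = 1.4029; z_E = (2.39 − 4.07)/1.28 = -1.3125; E_B = (1.4029 − (-1.3125))/√2 = 1.9201.
E_A − E_B = 1.2300 − 1.9201 = -0.6901 ≈ -0.69.

-0.69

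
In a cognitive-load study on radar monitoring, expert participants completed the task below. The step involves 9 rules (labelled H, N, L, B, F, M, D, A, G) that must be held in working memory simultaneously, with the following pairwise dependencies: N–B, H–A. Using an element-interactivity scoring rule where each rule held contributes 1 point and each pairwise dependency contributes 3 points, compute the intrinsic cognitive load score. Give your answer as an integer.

15

Count of rules held simultaneously: 9.
Count of pairwise dependencies listed: 2.
Element contribution: 9 × 1 = 9.
Interaction contribution: 2 × 3 = 6.
Intrinsic load = 9 + 6 = 15.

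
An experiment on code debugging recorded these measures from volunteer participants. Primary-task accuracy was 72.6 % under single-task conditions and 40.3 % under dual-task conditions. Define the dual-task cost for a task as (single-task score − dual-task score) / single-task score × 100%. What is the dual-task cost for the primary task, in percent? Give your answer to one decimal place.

44.5

Cost = (72.6 − 40.3) / 72.6 × 100%
     = 32.3000 / 72.6 × 100% = 44.4904%.
≈ 44.5%.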